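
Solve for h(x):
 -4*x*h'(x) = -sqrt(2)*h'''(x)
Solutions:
 h(x) = C1 + Integral(C2*airyai(sqrt(2)*x) + C3*airybi(sqrt(2)*x), x)


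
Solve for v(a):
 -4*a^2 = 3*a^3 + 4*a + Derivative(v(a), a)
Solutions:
 v(a) = C1 - 3*a^4/4 - 4*a^3/3 - 2*a^2


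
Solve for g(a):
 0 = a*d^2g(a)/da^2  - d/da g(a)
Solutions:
 g(a) = C1 + C2*a^2


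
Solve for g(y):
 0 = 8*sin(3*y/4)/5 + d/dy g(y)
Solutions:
 g(y) = C1 + 32*cos(3*y/4)/15


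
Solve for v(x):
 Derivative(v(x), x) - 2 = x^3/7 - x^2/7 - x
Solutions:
 v(x) = C1 + x^4/28 - x^3/21 - x^2/2 + 2*x


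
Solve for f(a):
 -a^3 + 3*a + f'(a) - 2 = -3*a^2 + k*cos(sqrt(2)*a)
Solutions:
 f(a) = C1 + a^4/4 - a^3 - 3*a^2/2 + 2*a + sqrt(2)*k*sin(sqrt(2)*a)/2


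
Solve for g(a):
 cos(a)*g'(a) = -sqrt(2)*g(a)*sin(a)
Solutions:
 g(a) = C1*cos(a)^(sqrt(2))


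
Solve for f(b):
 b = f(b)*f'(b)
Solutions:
 f(b) = -sqrt(C1 + b^2)
 f(b) = sqrt(C1 + b^2)


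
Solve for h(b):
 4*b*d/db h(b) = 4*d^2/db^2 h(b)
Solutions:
 h(b) = C1 + C2*erfi(sqrt(2)*b/2)


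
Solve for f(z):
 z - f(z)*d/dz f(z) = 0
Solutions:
 f(z) = -sqrt(C1 + z^2)
 f(z) = sqrt(C1 + z^2)


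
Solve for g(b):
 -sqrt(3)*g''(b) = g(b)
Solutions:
 g(b) = C1*sin(3^(3/4)*b/3) + C2*cos(3^(3/4)*b/3)


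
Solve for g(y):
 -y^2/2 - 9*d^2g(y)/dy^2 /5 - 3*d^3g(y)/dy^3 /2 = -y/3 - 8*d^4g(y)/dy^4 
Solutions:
 g(y) = C1 + C2*y + C3*exp(3*y*(5 - sqrt(665))/160) + C4*exp(3*y*(5 + sqrt(665))/160) - 5*y^4/216 + 35*y^3/324 - 325*y^2/216


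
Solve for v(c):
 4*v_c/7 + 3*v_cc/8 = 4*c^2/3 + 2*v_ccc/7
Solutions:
 v(c) = C1 + C2*exp(c*(21 - sqrt(2489))/32) + C3*exp(c*(21 + sqrt(2489))/32) + 7*c^3/9 - 49*c^2/32 + 6671*c/1536


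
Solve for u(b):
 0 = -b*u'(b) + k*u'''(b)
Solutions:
 u(b) = C1 + Integral(C2*airyai(b*(1/k)^(1/3)) + C3*airybi(b*(1/k)^(1/3)), b)


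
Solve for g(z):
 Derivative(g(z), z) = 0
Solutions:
 g(z) = C1


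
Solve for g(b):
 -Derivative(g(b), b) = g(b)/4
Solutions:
 g(b) = C1*exp(-b/4)


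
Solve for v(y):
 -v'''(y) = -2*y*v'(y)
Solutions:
 v(y) = C1 + Integral(C2*airyai(2^(1/3)*y) + C3*airybi(2^(1/3)*y), y)


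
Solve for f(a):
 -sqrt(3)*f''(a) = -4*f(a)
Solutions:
 f(a) = C1*exp(-2*3^(3/4)*a/3) + C2*exp(2*3^(3/4)*a/3)


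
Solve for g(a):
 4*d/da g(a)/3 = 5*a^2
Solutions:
 g(a) = C1 + 5*a^3/4


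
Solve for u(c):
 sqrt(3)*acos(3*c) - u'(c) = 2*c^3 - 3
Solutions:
 u(c) = C1 - c^4/2 + 3*c + sqrt(3)*(c*acos(3*c) - sqrt(1 - 9*c^2)/3)


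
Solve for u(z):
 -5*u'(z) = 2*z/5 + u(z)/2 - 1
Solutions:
 u(z) = C1*exp(-z/10) - 4*z/5 + 10


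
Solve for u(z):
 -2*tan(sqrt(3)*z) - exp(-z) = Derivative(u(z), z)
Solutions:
 u(z) = C1 - sqrt(3)*log(tan(sqrt(3)*z)^2 + 1)/3 + exp(-z)


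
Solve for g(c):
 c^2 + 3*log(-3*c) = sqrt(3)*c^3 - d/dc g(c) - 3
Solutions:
 g(c) = C1 + sqrt(3)*c^4/4 - c^3/3 - 3*c*log(-c) - 3*c*log(3)


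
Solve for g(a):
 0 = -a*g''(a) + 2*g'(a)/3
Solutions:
 g(a) = C1 + C2*a^(5/3)


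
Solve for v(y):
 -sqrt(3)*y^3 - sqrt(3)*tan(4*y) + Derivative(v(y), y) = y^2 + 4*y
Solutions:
 v(y) = C1 + sqrt(3)*y^4/4 + y^3/3 + 2*y^2 - sqrt(3)*log(cos(4*y))/4


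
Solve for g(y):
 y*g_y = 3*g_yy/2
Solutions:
 g(y) = C1 + C2*erfi(sqrt(3)*y/3)


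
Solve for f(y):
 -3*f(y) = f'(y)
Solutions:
 f(y) = C1*exp(-3*y)


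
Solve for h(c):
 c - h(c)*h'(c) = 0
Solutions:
 h(c) = -sqrt(C1 + c^2)
 h(c) = sqrt(C1 + c^2)


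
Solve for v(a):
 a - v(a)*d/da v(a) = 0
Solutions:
 v(a) = -sqrt(C1 + a^2)
 v(a) = sqrt(C1 + a^2)


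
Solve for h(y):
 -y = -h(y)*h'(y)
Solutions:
 h(y) = -sqrt(C1 + y^2)
 h(y) = sqrt(C1 + y^2)


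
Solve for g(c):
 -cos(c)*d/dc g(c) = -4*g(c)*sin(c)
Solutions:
 g(c) = C1/cos(c)^4


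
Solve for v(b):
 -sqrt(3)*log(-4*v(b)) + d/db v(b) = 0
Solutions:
 -sqrt(3)*Integral(1/(log(-_y) + 2*log(2)), (_y, v(b)))/3 = C1 - b


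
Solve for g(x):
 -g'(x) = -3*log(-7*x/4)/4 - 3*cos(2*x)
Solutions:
 g(x) = C1 + 3*x*log(-x)/4 - 3*x*log(2)/2 - 3*x/4 + 3*x*log(7)/4 + 3*sin(2*x)/2


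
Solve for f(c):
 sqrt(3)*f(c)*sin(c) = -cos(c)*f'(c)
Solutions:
 f(c) = C1*cos(c)^(sqrt(3))


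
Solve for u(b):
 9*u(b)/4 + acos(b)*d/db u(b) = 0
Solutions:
 u(b) = C1*exp(-9*Integral(1/acos(b), b)/4)


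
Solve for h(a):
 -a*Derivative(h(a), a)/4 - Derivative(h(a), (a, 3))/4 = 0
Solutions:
 h(a) = C1 + Integral(C2*airyai(-a) + C3*airybi(-a), a)


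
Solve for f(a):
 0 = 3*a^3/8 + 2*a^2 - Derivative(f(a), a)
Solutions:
 f(a) = C1 + 3*a^4/32 + 2*a^3/3


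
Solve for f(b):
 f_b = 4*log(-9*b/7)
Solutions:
 f(b) = C1 + 4*b*log(-b) + 4*b*(-log(7) - 1 + 2*log(3))


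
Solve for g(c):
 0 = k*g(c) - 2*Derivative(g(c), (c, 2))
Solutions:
 g(c) = C1*exp(-sqrt(2)*c*sqrt(k)/2) + C2*exp(sqrt(2)*c*sqrt(k)/2)


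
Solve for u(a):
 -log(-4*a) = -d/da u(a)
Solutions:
 u(a) = C1 + a*log(-a) + a*(-1 + 2*log(2))


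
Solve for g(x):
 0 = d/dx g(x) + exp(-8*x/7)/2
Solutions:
 g(x) = C1 + 7*exp(-8*x/7)/16


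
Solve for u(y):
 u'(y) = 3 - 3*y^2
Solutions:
 u(y) = C1 - y^3 + 3*y


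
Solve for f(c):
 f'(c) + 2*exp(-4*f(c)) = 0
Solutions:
 f(c) = log(-I*(C1 - 8*c)^(1/4))
 f(c) = log(I*(C1 - 8*c)^(1/4))
 f(c) = log(-(C1 - 8*c)^(1/4))
 f(c) = log(C1 - 8*c)/4


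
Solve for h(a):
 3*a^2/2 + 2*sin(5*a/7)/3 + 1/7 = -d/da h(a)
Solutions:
 h(a) = C1 - a^3/2 - a/7 + 14*cos(5*a/7)/15


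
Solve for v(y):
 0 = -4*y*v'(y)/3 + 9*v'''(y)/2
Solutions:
 v(y) = C1 + Integral(C2*airyai(2*y/3) + C3*airybi(2*y/3), y)


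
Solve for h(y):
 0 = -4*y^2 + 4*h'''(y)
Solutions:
 h(y) = C1 + C2*y + C3*y^2 + y^5/60


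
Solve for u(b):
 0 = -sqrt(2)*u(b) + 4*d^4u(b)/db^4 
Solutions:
 u(b) = C1*exp(-2^(5/8)*b/2) + C2*exp(2^(5/8)*b/2) + C3*sin(2^(5/8)*b/2) + C4*cos(2^(5/8)*b/2)


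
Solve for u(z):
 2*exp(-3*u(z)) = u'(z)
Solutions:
 u(z) = log(C1 + 6*z)/3
 u(z) = log((-3^(1/3) - 3^(5/6)*I)*(C1 + 2*z)^(1/3)/2)
 u(z) = log((-3^(1/3) + 3^(5/6)*I)*(C1 + 2*z)^(1/3)/2)


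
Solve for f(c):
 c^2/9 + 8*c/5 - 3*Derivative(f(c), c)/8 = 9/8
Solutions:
 f(c) = C1 + 8*c^3/81 + 32*c^2/15 - 3*c


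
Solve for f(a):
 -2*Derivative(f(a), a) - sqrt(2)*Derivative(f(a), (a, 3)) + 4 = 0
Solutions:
 f(a) = C1 + C2*sin(2^(1/4)*a) + C3*cos(2^(1/4)*a) + 2*a


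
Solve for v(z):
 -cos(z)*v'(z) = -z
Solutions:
 v(z) = C1 + Integral(z/cos(z), z)


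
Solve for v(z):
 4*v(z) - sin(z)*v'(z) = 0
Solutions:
 v(z) = C1*(cos(z)^2 - 2*cos(z) + 1)/(cos(z)^2 + 2*cos(z) + 1)


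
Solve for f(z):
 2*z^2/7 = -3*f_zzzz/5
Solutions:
 f(z) = C1 + C2*z + C3*z^2 + C4*z^3 - z^6/756


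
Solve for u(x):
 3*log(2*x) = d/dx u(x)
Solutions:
 u(x) = C1 + 3*x*log(x) - 3*x + x*log(8)


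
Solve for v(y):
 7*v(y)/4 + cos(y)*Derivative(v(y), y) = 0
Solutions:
 v(y) = C1*(sin(y) - 1)^(7/8)/(sin(y) + 1)^(7/8)


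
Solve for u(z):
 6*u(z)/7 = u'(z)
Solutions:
 u(z) = C1*exp(6*z/7)


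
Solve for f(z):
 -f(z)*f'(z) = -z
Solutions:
 f(z) = -sqrt(C1 + z^2)
 f(z) = sqrt(C1 + z^2)


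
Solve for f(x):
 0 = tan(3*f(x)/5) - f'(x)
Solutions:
 f(x) = -5*asin(C1*exp(3*x/5))/3 + 5*pi/3
 f(x) = 5*asin(C1*exp(3*x/5))/3


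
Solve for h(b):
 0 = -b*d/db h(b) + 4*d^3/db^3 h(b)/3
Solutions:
 h(b) = C1 + Integral(C2*airyai(6^(1/3)*b/2) + C3*airybi(6^(1/3)*b/2), b)


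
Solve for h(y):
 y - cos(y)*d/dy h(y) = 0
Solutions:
 h(y) = C1 + Integral(y/cos(y), y)


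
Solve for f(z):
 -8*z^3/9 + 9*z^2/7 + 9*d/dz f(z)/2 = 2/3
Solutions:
 f(z) = C1 + 4*z^4/81 - 2*z^3/21 + 4*z/27


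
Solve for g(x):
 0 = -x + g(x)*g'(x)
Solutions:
 g(x) = -sqrt(C1 + x^2)
 g(x) = sqrt(C1 + x^2)


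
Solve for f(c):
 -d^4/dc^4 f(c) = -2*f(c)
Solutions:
 f(c) = C1*exp(-2^(1/4)*c) + C2*exp(2^(1/4)*c) + C3*sin(2^(1/4)*c) + C4*cos(2^(1/4)*c)


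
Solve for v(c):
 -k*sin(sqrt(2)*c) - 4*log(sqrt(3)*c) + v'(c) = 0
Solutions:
 v(c) = C1 + 4*c*log(c) - 4*c + 2*c*log(3) - sqrt(2)*k*cos(sqrt(2)*c)/2


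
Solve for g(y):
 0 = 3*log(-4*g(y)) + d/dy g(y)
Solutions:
 Integral(1/(log(-_y) + 2*log(2)), (_y, g(y)))/3 = C1 - y


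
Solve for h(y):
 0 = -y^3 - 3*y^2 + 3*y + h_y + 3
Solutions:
 h(y) = C1 + y^4/4 + y^3 - 3*y^2/2 - 3*y


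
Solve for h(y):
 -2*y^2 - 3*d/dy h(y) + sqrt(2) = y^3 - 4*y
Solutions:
 h(y) = C1 - y^4/12 - 2*y^3/9 + 2*y^2/3 + sqrt(2)*y/3


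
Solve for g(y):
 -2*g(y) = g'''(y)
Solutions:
 g(y) = C3*exp(-2^(1/3)*y) + (C1*sin(2^(1/3)*sqrt(3)*y/2) + C2*cos(2^(1/3)*sqrt(3)*y/2))*exp(2^(1/3)*y/2)


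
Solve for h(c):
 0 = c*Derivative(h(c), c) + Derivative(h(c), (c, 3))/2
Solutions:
 h(c) = C1 + Integral(C2*airyai(-2^(1/3)*c) + C3*airybi(-2^(1/3)*c), c)


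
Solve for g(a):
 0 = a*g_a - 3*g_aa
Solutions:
 g(a) = C1 + C2*erfi(sqrt(6)*a/6)


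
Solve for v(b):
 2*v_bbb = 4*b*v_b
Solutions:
 v(b) = C1 + Integral(C2*airyai(2^(1/3)*b) + C3*airybi(2^(1/3)*b), b)


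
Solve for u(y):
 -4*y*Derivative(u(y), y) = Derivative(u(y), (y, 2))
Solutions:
 u(y) = C1 + C2*erf(sqrt(2)*y)


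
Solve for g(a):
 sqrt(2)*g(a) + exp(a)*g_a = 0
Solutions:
 g(a) = C1*exp(sqrt(2)*exp(-a))


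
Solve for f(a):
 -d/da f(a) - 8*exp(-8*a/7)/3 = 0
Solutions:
 f(a) = C1 + 7*exp(-8*a/7)/3


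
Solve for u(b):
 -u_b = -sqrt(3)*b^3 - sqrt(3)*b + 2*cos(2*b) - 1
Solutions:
 u(b) = C1 + sqrt(3)*b^4/4 + sqrt(3)*b^2/2 + b - sin(2*b)


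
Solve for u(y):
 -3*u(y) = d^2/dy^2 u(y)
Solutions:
 u(y) = C1*sin(sqrt(3)*y) + C2*cos(sqrt(3)*y)


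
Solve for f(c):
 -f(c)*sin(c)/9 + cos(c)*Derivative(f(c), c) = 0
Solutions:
 f(c) = C1/cos(c)^(1/9)


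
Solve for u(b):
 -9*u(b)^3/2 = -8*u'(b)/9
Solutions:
 u(b) = -2*sqrt(2)*sqrt(-1/(C1 + 81*b))
 u(b) = 2*sqrt(2)*sqrt(-1/(C1 + 81*b))


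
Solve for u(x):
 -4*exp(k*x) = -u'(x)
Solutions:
 u(x) = C1 + 4*exp(k*x)/k


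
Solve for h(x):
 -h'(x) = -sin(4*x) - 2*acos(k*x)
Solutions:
 h(x) = C1 + 2*Piecewise((x*acos(k*x) - sqrt(-k^2*x^2 + 1)/k, Ne(k, 0)), (pi*x/2, True)) - cos(4*x)/4


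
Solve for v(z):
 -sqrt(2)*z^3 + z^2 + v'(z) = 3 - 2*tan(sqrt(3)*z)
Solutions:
 v(z) = C1 + sqrt(2)*z^4/4 - z^3/3 + 3*z + 2*sqrt(3)*log(cos(sqrt(3)*z))/3


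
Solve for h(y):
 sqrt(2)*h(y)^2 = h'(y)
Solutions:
 h(y) = -1/(C1 + sqrt(2)*y)


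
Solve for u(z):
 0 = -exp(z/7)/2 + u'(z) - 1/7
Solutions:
 u(z) = C1 + z/7 + 7*exp(z/7)/2


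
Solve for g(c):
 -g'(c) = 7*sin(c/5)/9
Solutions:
 g(c) = C1 + 35*cos(c/5)/9


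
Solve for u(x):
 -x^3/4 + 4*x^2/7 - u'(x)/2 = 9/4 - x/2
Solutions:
 u(x) = C1 - x^4/8 + 8*x^3/21 + x^2/2 - 9*x/2


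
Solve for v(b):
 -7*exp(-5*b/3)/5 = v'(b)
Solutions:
 v(b) = C1 + 21*exp(-5*b/3)/25


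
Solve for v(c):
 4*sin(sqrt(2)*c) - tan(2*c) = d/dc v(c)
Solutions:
 v(c) = C1 + log(cos(2*c))/2 - 2*sqrt(2)*cos(sqrt(2)*c)


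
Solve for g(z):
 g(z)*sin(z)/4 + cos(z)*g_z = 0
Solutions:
 g(z) = C1*cos(z)^(1/4)


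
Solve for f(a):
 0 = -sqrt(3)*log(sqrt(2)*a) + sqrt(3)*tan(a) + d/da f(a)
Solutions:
 f(a) = C1 + sqrt(3)*a*(log(a) - 1) + sqrt(3)*a*log(2)/2 + sqrt(3)*log(cos(a))


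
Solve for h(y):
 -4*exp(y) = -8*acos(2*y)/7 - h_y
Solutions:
 h(y) = C1 - 8*y*acos(2*y)/7 + 4*sqrt(1 - 4*y^2)/7 + 4*exp(y)


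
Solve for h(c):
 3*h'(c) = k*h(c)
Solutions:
 h(c) = C1*exp(c*k/3)


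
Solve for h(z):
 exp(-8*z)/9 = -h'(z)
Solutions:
 h(z) = C1 + exp(-8*z)/72


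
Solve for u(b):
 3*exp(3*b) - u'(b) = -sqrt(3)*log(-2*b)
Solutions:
 u(b) = C1 + sqrt(3)*b*log(-b) + sqrt(3)*b*(-1 + log(2)) + exp(3*b)


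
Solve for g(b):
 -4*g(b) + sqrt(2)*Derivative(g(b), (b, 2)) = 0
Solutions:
 g(b) = C1*exp(-2^(3/4)*b) + C2*exp(2^(3/4)*b)


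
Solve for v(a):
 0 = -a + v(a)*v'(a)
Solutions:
 v(a) = -sqrt(C1 + a^2)
 v(a) = sqrt(C1 + a^2)


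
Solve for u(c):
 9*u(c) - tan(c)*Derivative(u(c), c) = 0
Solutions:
 u(c) = C1*sin(c)^9


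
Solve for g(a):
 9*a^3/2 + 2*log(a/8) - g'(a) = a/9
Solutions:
 g(a) = C1 + 9*a^4/8 - a^2/18 + 2*a*log(a) - a*log(64) - 2*a


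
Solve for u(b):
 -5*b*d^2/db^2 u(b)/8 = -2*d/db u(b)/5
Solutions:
 u(b) = C1 + C2*b^(41/25)


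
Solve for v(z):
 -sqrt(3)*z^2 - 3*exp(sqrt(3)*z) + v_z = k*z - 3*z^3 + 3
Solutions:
 v(z) = C1 + k*z^2/2 - 3*z^4/4 + sqrt(3)*z^3/3 + 3*z + sqrt(3)*exp(sqrt(3)*z)


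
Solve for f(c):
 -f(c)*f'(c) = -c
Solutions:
 f(c) = -sqrt(C1 + c^2)
 f(c) = sqrt(C1 + c^2)


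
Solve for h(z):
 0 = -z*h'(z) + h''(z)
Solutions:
 h(z) = C1 + C2*erfi(sqrt(2)*z/2)


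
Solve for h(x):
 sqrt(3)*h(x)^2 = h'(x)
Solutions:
 h(x) = -1/(C1 + sqrt(3)*x)


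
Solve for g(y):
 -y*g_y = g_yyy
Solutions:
 g(y) = C1 + Integral(C2*airyai(-y) + C3*airybi(-y), y)


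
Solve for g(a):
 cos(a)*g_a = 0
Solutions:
 g(a) = C1


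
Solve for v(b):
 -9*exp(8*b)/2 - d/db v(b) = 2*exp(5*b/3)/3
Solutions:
 v(b) = C1 - 2*exp(5*b/3)/5 - 9*exp(8*b)/16


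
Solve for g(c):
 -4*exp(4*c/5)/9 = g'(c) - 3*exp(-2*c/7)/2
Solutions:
 g(c) = C1 - 5*exp(4*c/5)/9 - 21*exp(-2*c/7)/4


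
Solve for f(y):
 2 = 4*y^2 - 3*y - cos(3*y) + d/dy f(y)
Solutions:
 f(y) = C1 - 4*y^3/3 + 3*y^2/2 + 2*y + sin(3*y)/3


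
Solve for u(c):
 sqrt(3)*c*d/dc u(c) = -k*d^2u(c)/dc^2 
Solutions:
 u(c) = C1 + C2*sqrt(k)*erf(sqrt(2)*3^(1/4)*c*sqrt(1/k)/2)


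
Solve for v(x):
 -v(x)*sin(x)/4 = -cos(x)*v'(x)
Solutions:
 v(x) = C1/cos(x)^(1/4)


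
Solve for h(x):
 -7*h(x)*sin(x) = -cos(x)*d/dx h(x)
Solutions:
 h(x) = C1/cos(x)^7


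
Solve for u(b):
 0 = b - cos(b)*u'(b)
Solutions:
 u(b) = C1 + Integral(b/cos(b), b)


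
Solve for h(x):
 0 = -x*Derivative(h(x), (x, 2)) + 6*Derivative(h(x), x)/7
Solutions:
 h(x) = C1 + C2*x^(13/7)


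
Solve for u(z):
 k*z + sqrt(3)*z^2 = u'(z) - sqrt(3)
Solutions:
 u(z) = C1 + k*z^2/2 + sqrt(3)*z^3/3 + sqrt(3)*z


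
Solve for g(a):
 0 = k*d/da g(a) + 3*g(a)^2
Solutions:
 g(a) = k/(C1*k + 3*a)


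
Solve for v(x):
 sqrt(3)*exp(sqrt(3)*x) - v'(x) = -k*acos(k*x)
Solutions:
 v(x) = C1 + k*Piecewise((x*acos(k*x) - sqrt(-k^2*x^2 + 1)/k, Ne(k, 0)), (pi*x/2, True)) + exp(sqrt(3)*x)


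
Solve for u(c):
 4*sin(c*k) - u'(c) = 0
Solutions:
 u(c) = C1 - 4*cos(c*k)/k


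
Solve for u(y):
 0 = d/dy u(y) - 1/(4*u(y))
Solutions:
 u(y) = -sqrt(C1 + 2*y)/2
 u(y) = sqrt(C1 + 2*y)/2


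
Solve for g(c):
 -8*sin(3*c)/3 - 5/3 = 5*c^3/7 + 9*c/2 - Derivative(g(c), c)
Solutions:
 g(c) = C1 + 5*c^4/28 + 9*c^2/4 + 5*c/3 - 8*cos(3*c)/9


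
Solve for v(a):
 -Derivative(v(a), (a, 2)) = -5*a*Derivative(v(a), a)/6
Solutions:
 v(a) = C1 + C2*erfi(sqrt(15)*a/6)


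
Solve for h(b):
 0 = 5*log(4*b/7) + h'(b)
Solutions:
 h(b) = C1 - 5*b*log(b) + b*log(16807/1024) + 5*b


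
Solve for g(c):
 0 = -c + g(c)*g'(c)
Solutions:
 g(c) = -sqrt(C1 + c^2)
 g(c) = sqrt(C1 + c^2)


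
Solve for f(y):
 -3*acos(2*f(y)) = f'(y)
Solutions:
 Integral(1/acos(2*_y), (_y, f(y))) = C1 - 3*y


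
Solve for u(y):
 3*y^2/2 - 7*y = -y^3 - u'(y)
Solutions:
 u(y) = C1 - y^4/4 - y^3/2 + 7*y^2/2


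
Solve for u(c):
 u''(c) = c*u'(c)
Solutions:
 u(c) = C1 + C2*erfi(sqrt(2)*c/2)


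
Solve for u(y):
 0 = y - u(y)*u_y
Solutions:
 u(y) = -sqrt(C1 + y^2)
 u(y) = sqrt(C1 + y^2)


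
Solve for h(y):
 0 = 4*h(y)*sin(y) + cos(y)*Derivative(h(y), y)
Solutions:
 h(y) = C1*cos(y)^4


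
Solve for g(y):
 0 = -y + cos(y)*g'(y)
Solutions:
 g(y) = C1 + Integral(y/cos(y), y)


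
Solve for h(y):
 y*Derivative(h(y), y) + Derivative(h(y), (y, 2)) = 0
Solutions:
 h(y) = C1 + C2*erf(sqrt(2)*y/2)


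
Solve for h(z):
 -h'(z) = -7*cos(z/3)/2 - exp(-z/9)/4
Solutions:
 h(z) = C1 + 21*sin(z/3)/2 - 9*exp(-z/9)/4


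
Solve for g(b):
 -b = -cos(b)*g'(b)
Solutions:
 g(b) = C1 + Integral(b/cos(b), b)


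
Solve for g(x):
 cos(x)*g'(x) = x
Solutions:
 g(x) = C1 + Integral(x/cos(x), x)


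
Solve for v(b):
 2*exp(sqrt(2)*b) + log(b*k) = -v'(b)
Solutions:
 v(b) = C1 - b*log(b*k) + b - sqrt(2)*exp(sqrt(2)*b)


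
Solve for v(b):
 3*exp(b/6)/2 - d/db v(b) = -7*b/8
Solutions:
 v(b) = C1 + 7*b^2/16 + 9*exp(b/6)


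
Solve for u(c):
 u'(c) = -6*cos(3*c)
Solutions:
 u(c) = C1 - 2*sin(3*c)


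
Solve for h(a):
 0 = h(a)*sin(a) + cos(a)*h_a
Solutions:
 h(a) = C1*cos(a)


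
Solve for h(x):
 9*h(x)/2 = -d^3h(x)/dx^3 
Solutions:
 h(x) = C3*exp(-6^(2/3)*x/2) + (C1*sin(3*2^(2/3)*3^(1/6)*x/4) + C2*cos(3*2^(2/3)*3^(1/6)*x/4))*exp(6^(2/3)*x/4)


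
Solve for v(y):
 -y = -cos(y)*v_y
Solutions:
 v(y) = C1 + Integral(y/cos(y), y)


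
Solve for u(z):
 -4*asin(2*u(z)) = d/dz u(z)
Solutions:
 Integral(1/asin(2*_y), (_y, u(z))) = C1 - 4*z


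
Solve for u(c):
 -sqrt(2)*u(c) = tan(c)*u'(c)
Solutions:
 u(c) = C1/sin(c)^(sqrt(2))


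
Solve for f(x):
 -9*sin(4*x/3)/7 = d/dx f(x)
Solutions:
 f(x) = C1 + 27*cos(4*x/3)/28


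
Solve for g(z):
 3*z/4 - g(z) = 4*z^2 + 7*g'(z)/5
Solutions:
 g(z) = C1*exp(-5*z/7) - 4*z^2 + 239*z/20 - 1673/100


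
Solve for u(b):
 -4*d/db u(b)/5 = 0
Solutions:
 u(b) = C1


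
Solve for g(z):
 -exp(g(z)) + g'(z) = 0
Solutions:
 g(z) = log(-1/(C1 + z))


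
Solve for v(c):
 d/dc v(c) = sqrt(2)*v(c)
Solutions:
 v(c) = C1*exp(sqrt(2)*c)


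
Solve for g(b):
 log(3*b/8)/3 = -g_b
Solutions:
 g(b) = C1 - b*log(b)/3 - b*log(3)/3 + b/3 + b*log(2)


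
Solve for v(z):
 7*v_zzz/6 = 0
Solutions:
 v(z) = C1 + C2*z + C3*z^2


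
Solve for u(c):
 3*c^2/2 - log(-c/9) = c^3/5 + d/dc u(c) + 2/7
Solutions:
 u(c) = C1 - c^4/20 + c^3/2 - c*log(-c) + c*(5/7 + 2*log(3))


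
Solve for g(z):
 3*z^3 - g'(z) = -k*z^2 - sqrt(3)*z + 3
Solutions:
 g(z) = C1 + k*z^3/3 + 3*z^4/4 + sqrt(3)*z^2/2 - 3*z


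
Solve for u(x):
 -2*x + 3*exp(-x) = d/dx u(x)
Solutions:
 u(x) = C1 - x^2 - 3*exp(-x)


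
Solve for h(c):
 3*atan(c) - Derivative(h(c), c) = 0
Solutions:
 h(c) = C1 + 3*c*atan(c) - 3*log(c^2 + 1)/2


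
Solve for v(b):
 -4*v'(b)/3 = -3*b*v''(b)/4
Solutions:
 v(b) = C1 + C2*b^(25/9)


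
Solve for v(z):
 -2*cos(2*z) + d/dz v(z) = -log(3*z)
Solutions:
 v(z) = C1 - z*log(z) - z*log(3) + z + sin(2*z)


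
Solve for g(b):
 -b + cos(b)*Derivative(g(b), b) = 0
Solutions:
 g(b) = C1 + Integral(b/cos(b), b)


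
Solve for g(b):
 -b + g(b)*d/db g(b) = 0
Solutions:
 g(b) = -sqrt(C1 + b^2)
 g(b) = sqrt(C1 + b^2)


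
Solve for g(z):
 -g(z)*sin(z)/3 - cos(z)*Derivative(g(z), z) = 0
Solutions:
 g(z) = C1*cos(z)^(1/3)


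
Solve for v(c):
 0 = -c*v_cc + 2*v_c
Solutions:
 v(c) = C1 + C2*c^3


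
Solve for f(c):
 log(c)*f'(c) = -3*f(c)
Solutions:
 f(c) = C1*exp(-3*li(c))


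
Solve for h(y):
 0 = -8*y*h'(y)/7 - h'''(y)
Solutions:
 h(y) = C1 + Integral(C2*airyai(-2*7^(2/3)*y/7) + C3*airybi(-2*7^(2/3)*y/7), y)


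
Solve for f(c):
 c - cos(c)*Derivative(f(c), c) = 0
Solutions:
 f(c) = C1 + Integral(c/cos(c), c)


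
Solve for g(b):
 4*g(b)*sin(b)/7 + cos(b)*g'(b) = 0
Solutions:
 g(b) = C1*cos(b)^(4/7)


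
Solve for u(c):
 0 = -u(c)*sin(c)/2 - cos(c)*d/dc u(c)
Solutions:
 u(c) = C1*sqrt(cos(c))


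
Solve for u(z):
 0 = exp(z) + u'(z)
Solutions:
 u(z) = C1 - exp(z)


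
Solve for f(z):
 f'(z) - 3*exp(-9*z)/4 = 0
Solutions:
 f(z) = C1 - exp(-9*z)/12


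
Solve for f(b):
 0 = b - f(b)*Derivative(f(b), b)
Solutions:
 f(b) = -sqrt(C1 + b^2)
 f(b) = sqrt(C1 + b^2)


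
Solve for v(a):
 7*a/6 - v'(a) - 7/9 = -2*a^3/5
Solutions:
 v(a) = C1 + a^4/10 + 7*a^2/12 - 7*a/9


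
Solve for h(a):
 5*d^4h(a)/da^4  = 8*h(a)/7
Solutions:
 h(a) = C1*exp(-70^(3/4)*a/35) + C2*exp(70^(3/4)*a/35) + C3*sin(70^(3/4)*a/35) + C4*cos(70^(3/4)*a/35)


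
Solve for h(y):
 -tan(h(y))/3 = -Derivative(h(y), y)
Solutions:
 h(y) = pi - asin(C1*exp(y/3))
 h(y) = asin(C1*exp(y/3))


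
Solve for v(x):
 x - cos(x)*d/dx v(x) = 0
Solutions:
 v(x) = C1 + Integral(x/cos(x), x)


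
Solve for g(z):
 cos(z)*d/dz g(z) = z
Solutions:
 g(z) = C1 + Integral(z/cos(z), z)


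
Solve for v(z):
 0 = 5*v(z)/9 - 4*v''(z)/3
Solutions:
 v(z) = C1*exp(-sqrt(15)*z/6) + C2*exp(sqrt(15)*z/6)


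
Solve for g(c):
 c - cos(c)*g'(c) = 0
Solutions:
 g(c) = C1 + Integral(c/cos(c), c)


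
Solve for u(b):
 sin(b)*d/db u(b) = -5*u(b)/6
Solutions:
 u(b) = C1*(cos(b) + 1)^(5/12)/(cos(b) - 1)^(5/12)


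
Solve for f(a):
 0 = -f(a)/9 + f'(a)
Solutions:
 f(a) = C1*exp(a/9)


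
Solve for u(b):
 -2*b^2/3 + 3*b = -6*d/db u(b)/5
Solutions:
 u(b) = C1 + 5*b^3/27 - 5*b^2/4


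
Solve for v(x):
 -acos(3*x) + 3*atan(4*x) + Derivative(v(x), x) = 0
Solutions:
 v(x) = C1 + x*acos(3*x) - 3*x*atan(4*x) - sqrt(1 - 9*x^2)/3 + 3*log(16*x^2 + 1)/8


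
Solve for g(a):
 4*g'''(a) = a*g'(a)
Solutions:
 g(a) = C1 + Integral(C2*airyai(2^(1/3)*a/2) + C3*airybi(2^(1/3)*a/2), a)


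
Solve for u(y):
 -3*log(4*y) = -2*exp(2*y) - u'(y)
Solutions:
 u(y) = C1 + 3*y*log(y) + 3*y*(-1 + 2*log(2)) - exp(2*y)


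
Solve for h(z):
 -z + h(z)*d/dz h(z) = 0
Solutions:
 h(z) = -sqrt(C1 + z^2)
 h(z) = sqrt(C1 + z^2)


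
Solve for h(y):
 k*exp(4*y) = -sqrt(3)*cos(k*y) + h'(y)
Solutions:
 h(y) = C1 + k*exp(4*y)/4 + sqrt(3)*sin(k*y)/k


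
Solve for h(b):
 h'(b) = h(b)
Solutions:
 h(b) = C1*exp(b)


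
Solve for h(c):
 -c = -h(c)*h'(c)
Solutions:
 h(c) = -sqrt(C1 + c^2)
 h(c) = sqrt(C1 + c^2)


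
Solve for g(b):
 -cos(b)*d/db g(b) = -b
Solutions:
 g(b) = C1 + Integral(b/cos(b), b)


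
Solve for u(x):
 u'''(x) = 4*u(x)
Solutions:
 u(x) = C3*exp(2^(2/3)*x) + (C1*sin(2^(2/3)*sqrt(3)*x/2) + C2*cos(2^(2/3)*sqrt(3)*x/2))*exp(-2^(2/3)*x/2)


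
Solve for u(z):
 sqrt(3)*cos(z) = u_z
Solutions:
 u(z) = C1 + sqrt(3)*sin(z)


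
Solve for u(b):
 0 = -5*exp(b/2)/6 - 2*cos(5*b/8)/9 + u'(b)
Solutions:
 u(b) = C1 + 5*exp(b/2)/3 + 16*sin(5*b/8)/45


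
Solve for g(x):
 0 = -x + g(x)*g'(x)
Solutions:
 g(x) = -sqrt(C1 + x^2)
 g(x) = sqrt(C1 + x^2)


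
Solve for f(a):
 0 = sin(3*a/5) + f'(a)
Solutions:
 f(a) = C1 + 5*cos(3*a/5)/3


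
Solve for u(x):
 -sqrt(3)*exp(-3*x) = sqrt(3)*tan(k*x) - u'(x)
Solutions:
 u(x) = C1 + sqrt(3)*Piecewise((-exp(-3*x)/3 + log(tan(k*x)^2 + 1)/(2*k), Ne(k, 0)), (-exp(-3*x)/3, True))


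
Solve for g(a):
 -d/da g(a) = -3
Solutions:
 g(a) = C1 + 3*a


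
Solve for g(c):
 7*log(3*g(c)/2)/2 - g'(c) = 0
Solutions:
 2*Integral(1/(-log(_y) - log(3) + log(2)), (_y, g(c)))/7 = C1 - c


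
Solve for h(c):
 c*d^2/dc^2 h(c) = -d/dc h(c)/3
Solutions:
 h(c) = C1 + C2*c^(2/3)


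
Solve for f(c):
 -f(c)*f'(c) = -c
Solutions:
 f(c) = -sqrt(C1 + c^2)
 f(c) = sqrt(C1 + c^2)


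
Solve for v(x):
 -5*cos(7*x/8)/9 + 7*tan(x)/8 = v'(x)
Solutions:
 v(x) = C1 - 7*log(cos(x))/8 - 40*sin(7*x/8)/63


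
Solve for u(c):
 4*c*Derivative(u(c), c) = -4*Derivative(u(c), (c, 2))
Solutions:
 u(c) = C1 + C2*erf(sqrt(2)*c/2)


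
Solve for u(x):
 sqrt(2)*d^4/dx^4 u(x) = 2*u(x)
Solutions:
 u(x) = C1*exp(-2^(1/8)*x) + C2*exp(2^(1/8)*x) + C3*sin(2^(1/8)*x) + C4*cos(2^(1/8)*x)


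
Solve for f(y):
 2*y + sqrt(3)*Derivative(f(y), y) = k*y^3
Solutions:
 f(y) = C1 + sqrt(3)*k*y^4/12 - sqrt(3)*y^2/3


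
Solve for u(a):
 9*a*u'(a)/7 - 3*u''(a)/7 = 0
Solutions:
 u(a) = C1 + C2*erfi(sqrt(6)*a/2)


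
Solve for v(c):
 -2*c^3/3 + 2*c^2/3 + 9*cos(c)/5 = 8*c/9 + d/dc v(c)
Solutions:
 v(c) = C1 - c^4/6 + 2*c^3/9 - 4*c^2/9 + 9*sin(c)/5


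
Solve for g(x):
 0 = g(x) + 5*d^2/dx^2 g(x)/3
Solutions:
 g(x) = C1*sin(sqrt(15)*x/5) + C2*cos(sqrt(15)*x/5)


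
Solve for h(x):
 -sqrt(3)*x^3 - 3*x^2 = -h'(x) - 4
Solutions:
 h(x) = C1 + sqrt(3)*x^4/4 + x^3 - 4*x


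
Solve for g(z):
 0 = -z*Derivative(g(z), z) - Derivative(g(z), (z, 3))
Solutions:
 g(z) = C1 + Integral(C2*airyai(-z) + C3*airybi(-z), z)


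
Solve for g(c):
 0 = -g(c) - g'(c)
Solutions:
 g(c) = C1*exp(-c)


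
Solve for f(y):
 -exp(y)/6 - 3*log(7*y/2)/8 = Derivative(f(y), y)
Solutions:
 f(y) = C1 - 3*y*log(y)/8 + 3*y*(-log(7) + log(2) + 1)/8 - exp(y)/6


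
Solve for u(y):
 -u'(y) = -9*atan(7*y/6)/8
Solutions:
 u(y) = C1 + 9*y*atan(7*y/6)/8 - 27*log(49*y^2 + 36)/56


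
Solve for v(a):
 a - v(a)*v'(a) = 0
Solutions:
 v(a) = -sqrt(C1 + a^2)
 v(a) = sqrt(C1 + a^2)


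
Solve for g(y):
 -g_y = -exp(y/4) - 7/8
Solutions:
 g(y) = C1 + 7*y/8 + 4*exp(y/4)


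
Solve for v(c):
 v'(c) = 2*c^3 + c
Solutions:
 v(c) = C1 + c^4/2 + c^2/2


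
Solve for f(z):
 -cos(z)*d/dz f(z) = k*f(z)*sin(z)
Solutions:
 f(z) = C1*exp(k*log(cos(z)))


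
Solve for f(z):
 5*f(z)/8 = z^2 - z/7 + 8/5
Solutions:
 f(z) = 8*z^2/5 - 8*z/35 + 64/25


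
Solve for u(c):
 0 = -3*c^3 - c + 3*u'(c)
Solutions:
 u(c) = C1 + c^4/4 + c^2/6


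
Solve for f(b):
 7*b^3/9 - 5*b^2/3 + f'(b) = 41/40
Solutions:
 f(b) = C1 - 7*b^4/36 + 5*b^3/9 + 41*b/40


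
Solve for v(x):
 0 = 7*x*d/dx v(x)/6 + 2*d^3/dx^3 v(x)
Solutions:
 v(x) = C1 + Integral(C2*airyai(-126^(1/3)*x/6) + C3*airybi(-126^(1/3)*x/6), x)


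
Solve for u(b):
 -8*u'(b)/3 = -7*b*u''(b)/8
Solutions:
 u(b) = C1 + C2*b^(85/21)


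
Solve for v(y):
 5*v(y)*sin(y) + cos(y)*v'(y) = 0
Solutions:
 v(y) = C1*cos(y)^5


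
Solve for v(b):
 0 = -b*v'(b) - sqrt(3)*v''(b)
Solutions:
 v(b) = C1 + C2*erf(sqrt(2)*3^(3/4)*b/6)


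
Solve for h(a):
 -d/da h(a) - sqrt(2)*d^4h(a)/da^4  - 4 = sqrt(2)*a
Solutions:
 h(a) = C1 + C4*exp(-2^(5/6)*a/2) - sqrt(2)*a^2/2 - 4*a + (C2*sin(2^(5/6)*sqrt(3)*a/4) + C3*cos(2^(5/6)*sqrt(3)*a/4))*exp(2^(5/6)*a/4)


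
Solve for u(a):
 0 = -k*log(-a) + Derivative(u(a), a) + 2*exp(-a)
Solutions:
 u(a) = C1 + a*k*log(-a) - a*k + 2*exp(-a)


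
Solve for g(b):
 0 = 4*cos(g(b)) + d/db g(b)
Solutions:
 g(b) = pi - asin((C1 + exp(8*b))/(C1 - exp(8*b)))
 g(b) = asin((C1 + exp(8*b))/(C1 - exp(8*b)))


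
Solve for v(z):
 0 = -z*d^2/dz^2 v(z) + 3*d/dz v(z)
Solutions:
 v(z) = C1 + C2*z^4


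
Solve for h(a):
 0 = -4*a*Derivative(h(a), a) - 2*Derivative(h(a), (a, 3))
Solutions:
 h(a) = C1 + Integral(C2*airyai(-2^(1/3)*a) + C3*airybi(-2^(1/3)*a), a)


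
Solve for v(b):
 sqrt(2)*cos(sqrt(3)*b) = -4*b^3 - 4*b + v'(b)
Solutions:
 v(b) = C1 + b^4 + 2*b^2 + sqrt(6)*sin(sqrt(3)*b)/3


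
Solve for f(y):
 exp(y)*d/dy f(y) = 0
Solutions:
 f(y) = C1


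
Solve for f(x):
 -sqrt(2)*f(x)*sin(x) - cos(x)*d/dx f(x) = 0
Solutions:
 f(x) = C1*cos(x)^(sqrt(2))


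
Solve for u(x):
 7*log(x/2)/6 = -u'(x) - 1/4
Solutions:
 u(x) = C1 - 7*x*log(x)/6 + 7*x*log(2)/6 + 11*x/12


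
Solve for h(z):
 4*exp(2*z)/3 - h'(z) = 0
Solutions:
 h(z) = C1 + 2*exp(2*z)/3


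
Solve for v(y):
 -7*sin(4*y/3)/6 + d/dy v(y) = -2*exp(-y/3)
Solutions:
 v(y) = C1 - 7*cos(4*y/3)/8 + 6*exp(-y/3)


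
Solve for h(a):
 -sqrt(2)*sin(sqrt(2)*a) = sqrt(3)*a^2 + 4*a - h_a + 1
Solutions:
 h(a) = C1 + sqrt(3)*a^3/3 + 2*a^2 + a - cos(sqrt(2)*a)


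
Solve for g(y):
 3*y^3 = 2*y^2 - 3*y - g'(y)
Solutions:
 g(y) = C1 - 3*y^4/4 + 2*y^3/3 - 3*y^2/2


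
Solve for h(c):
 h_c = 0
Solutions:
 h(c) = C1


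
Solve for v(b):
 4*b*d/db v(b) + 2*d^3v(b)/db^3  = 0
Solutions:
 v(b) = C1 + Integral(C2*airyai(-2^(1/3)*b) + C3*airybi(-2^(1/3)*b), b)


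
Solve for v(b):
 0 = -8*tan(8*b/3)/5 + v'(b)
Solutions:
 v(b) = C1 - 3*log(cos(8*b/3))/5


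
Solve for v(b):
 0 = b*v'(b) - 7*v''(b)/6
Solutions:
 v(b) = C1 + C2*erfi(sqrt(21)*b/7)


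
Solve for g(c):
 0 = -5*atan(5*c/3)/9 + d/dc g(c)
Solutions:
 g(c) = C1 + 5*c*atan(5*c/3)/9 - log(25*c^2 + 9)/6


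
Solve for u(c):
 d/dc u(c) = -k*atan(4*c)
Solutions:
 u(c) = C1 - k*(c*atan(4*c) - log(16*c^2 + 1)/8)


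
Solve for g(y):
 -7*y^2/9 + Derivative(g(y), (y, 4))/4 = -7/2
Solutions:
 g(y) = C1 + C2*y + C3*y^2 + C4*y^3 + 7*y^6/810 - 7*y^4/12


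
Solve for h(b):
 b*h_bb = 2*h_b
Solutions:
 h(b) = C1 + C2*b^3


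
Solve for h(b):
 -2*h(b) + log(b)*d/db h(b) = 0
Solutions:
 h(b) = C1*exp(2*li(b))


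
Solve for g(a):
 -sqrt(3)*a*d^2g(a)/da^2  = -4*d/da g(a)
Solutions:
 g(a) = C1 + C2*a^(1 + 4*sqrt(3)/3)


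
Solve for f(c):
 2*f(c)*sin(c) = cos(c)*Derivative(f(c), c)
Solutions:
 f(c) = C1/cos(c)^2


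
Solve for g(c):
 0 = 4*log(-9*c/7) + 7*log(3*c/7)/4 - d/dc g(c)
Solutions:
 g(c) = C1 + 23*c*log(c)/4 + c*(-23*log(7)/4 - 23/4 + 39*log(3)/4 + 4*I*pi)


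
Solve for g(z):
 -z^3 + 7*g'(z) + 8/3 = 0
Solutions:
 g(z) = C1 + z^4/28 - 8*z/21


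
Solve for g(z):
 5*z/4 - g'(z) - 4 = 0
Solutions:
 g(z) = C1 + 5*z^2/8 - 4*z


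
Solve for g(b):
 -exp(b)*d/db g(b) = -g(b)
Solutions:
 g(b) = C1*exp(-exp(-b))


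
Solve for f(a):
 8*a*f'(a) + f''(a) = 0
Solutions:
 f(a) = C1 + C2*erf(2*a)


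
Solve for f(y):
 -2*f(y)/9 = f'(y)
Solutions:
 f(y) = C1*exp(-2*y/9)


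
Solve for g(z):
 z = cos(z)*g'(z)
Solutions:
 g(z) = C1 + Integral(z/cos(z), z)


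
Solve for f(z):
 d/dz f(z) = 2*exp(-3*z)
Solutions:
 f(z) = C1 - 2*exp(-3*z)/3


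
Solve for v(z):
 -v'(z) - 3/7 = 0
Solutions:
 v(z) = C1 - 3*z/7


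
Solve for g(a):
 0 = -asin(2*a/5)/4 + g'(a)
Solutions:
 g(a) = C1 + a*asin(2*a/5)/4 + sqrt(25 - 4*a^2)/8


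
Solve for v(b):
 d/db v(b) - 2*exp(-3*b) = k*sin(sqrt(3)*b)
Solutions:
 v(b) = C1 - sqrt(3)*k*cos(sqrt(3)*b)/3 - 2*exp(-3*b)/3


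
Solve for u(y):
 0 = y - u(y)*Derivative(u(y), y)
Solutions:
 u(y) = -sqrt(C1 + y^2)
 u(y) = sqrt(C1 + y^2)


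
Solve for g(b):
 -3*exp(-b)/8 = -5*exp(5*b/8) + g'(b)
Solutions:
 g(b) = C1 + 8*exp(5*b/8) + 3*exp(-b)/8


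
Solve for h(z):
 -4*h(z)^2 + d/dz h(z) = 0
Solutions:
 h(z) = -1/(C1 + 4*z)


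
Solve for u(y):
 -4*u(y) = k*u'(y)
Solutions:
 u(y) = C1*exp(-4*y/k)


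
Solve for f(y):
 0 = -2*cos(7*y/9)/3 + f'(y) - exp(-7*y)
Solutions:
 f(y) = C1 + 6*sin(7*y/9)/7 - exp(-7*y)/7


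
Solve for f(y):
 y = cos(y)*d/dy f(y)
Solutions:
 f(y) = C1 + Integral(y/cos(y), y)


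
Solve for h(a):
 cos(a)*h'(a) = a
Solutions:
 h(a) = C1 + Integral(a/cos(a), a)


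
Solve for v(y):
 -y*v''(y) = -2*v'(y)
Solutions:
 v(y) = C1 + C2*y^3


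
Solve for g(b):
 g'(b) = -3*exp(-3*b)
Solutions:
 g(b) = C1 + exp(-3*b)


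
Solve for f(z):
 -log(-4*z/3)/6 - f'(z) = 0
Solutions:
 f(z) = C1 - z*log(-z)/6 + z*(-2*log(2) + 1 + log(3))/6


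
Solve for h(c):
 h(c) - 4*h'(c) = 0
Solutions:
 h(c) = C1*exp(c/4)


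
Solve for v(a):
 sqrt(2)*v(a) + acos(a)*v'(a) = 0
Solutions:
 v(a) = C1*exp(-sqrt(2)*Integral(1/acos(a), a))


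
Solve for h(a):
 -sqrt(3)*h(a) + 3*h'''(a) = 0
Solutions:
 h(a) = C3*exp(3^(5/6)*a/3) + (C1*sin(3^(1/3)*a/2) + C2*cos(3^(1/3)*a/2))*exp(-3^(5/6)*a/6)


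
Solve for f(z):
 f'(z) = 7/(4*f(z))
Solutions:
 f(z) = -sqrt(C1 + 14*z)/2
 f(z) = sqrt(C1 + 14*z)/2


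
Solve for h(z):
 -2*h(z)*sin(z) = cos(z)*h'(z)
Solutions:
 h(z) = C1*cos(z)^2


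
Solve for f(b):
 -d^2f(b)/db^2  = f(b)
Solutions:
 f(b) = C1*sin(b) + C2*cos(b)


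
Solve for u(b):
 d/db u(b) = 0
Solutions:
 u(b) = C1


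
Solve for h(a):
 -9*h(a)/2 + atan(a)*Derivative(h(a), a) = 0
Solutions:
 h(a) = C1*exp(9*Integral(1/atan(a), a)/2)


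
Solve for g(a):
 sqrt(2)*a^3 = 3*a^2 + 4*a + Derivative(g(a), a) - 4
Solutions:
 g(a) = C1 + sqrt(2)*a^4/4 - a^3 - 2*a^2 + 4*a


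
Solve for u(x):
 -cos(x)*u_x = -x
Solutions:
 u(x) = C1 + Integral(x/cos(x), x)


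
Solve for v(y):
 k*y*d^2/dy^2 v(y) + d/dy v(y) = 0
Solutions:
 v(y) = C1 + y^(((re(k) - 1)*re(k) + im(k)^2)/(re(k)^2 + im(k)^2))*(C2*sin(log(y)*Abs(im(k))/(re(k)^2 + im(k)^2)) + C3*cos(log(y)*im(k)/(re(k)^2 + im(k)^2)))


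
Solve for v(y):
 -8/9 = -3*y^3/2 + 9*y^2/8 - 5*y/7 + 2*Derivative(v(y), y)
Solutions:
 v(y) = C1 + 3*y^4/16 - 3*y^3/16 + 5*y^2/28 - 4*y/9


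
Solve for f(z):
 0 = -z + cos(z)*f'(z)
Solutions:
 f(z) = C1 + Integral(z/cos(z), z)


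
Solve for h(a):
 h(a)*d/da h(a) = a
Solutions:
 h(a) = -sqrt(C1 + a^2)
 h(a) = sqrt(C1 + a^2)


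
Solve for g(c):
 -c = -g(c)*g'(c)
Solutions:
 g(c) = -sqrt(C1 + c^2)
 g(c) = sqrt(C1 + c^2)


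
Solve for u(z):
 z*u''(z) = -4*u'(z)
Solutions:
 u(z) = C1 + C2/z^3


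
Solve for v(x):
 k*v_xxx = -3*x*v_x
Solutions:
 v(x) = C1 + Integral(C2*airyai(3^(1/3)*x*(-1/k)^(1/3)) + C3*airybi(3^(1/3)*x*(-1/k)^(1/3)), x)


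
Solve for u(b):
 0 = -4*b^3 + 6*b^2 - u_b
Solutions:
 u(b) = C1 - b^4 + 2*b^3


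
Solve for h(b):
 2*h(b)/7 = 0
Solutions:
 h(b) = 0


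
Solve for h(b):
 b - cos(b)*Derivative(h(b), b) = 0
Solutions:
 h(b) = C1 + Integral(b/cos(b), b)


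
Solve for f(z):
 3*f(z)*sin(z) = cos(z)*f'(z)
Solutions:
 f(z) = C1/cos(z)^3


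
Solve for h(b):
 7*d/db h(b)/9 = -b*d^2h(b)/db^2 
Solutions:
 h(b) = C1 + C2*b^(2/9)


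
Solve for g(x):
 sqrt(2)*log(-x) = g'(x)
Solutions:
 g(x) = C1 + sqrt(2)*x*log(-x) - sqrt(2)*x


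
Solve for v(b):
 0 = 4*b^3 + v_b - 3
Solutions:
 v(b) = C1 - b^4 + 3*b


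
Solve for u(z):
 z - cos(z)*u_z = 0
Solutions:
 u(z) = C1 + Integral(z/cos(z), z)


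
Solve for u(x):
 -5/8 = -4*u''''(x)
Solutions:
 u(x) = C1 + C2*x + C3*x^2 + C4*x^3 + 5*x^4/768


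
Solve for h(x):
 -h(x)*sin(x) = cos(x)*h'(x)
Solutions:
 h(x) = C1*cos(x)


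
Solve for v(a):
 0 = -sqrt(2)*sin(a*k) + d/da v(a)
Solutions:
 v(a) = C1 - sqrt(2)*cos(a*k)/k


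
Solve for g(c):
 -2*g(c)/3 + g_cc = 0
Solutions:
 g(c) = C1*exp(-sqrt(6)*c/3) + C2*exp(sqrt(6)*c/3)


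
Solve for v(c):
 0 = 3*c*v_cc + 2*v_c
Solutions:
 v(c) = C1 + C2*c^(1/3)


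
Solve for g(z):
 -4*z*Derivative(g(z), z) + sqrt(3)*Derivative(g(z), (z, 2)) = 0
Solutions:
 g(z) = C1 + C2*erfi(sqrt(2)*3^(3/4)*z/3)


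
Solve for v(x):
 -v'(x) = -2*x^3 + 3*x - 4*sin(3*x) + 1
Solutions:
 v(x) = C1 + x^4/2 - 3*x^2/2 - x - 4*cos(3*x)/3


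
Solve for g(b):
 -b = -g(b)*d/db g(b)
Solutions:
 g(b) = -sqrt(C1 + b^2)
 g(b) = sqrt(C1 + b^2)


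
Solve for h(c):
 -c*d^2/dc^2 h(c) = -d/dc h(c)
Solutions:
 h(c) = C1 + C2*c^2


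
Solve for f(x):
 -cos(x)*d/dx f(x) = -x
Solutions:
 f(x) = C1 + Integral(x/cos(x), x)


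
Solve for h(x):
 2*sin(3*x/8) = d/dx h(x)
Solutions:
 h(x) = C1 - 16*cos(3*x/8)/3


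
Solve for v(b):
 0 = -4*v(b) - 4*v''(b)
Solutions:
 v(b) = C1*sin(b) + C2*cos(b)


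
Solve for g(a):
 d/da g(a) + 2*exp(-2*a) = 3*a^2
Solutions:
 g(a) = C1 + a^3 + exp(-2*a)


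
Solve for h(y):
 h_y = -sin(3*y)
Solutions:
 h(y) = C1 + cos(3*y)/3


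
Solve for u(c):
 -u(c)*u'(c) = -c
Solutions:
 u(c) = -sqrt(C1 + c^2)
 u(c) = sqrt(C1 + c^2)


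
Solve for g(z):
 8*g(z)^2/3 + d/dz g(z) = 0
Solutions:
 g(z) = 3/(C1 + 8*z)


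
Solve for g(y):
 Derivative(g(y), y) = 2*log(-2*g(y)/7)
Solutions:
 -Integral(1/(log(-_y) - log(7) + log(2)), (_y, g(y)))/2 = C1 - y


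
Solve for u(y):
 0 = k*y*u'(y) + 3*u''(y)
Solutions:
 u(y) = Piecewise((-sqrt(6)*sqrt(pi)*C1*erf(sqrt(6)*sqrt(k)*y/6)/(2*sqrt(k)) - C2, (k > 0) | (k < 0)), (-C1*y - C2, True))


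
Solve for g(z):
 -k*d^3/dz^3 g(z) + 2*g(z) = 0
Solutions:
 g(z) = C1*exp(2^(1/3)*z*(1/k)^(1/3)) + C2*exp(2^(1/3)*z*(-1 + sqrt(3)*I)*(1/k)^(1/3)/2) + C3*exp(-2^(1/3)*z*(1 + sqrt(3)*I)*(1/k)^(1/3)/2)


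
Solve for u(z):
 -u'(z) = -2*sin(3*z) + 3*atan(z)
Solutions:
 u(z) = C1 - 3*z*atan(z) + 3*log(z^2 + 1)/2 - 2*cos(3*z)/3


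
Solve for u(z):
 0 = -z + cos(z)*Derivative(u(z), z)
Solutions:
 u(z) = C1 + Integral(z/cos(z), z)


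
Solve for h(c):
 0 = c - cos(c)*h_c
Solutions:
 h(c) = C1 + Integral(c/cos(c), c)


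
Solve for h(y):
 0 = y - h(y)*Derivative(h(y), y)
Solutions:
 h(y) = -sqrt(C1 + y^2)
 h(y) = sqrt(C1 + y^2)


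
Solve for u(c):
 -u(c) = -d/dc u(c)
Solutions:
 u(c) = C1*exp(c)


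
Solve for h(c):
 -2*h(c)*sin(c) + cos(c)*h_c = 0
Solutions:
 h(c) = C1/cos(c)^2


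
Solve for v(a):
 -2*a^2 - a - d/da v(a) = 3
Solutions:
 v(a) = C1 - 2*a^3/3 - a^2/2 - 3*a


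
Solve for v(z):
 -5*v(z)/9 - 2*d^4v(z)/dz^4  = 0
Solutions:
 v(z) = (C1*sin(10^(1/4)*sqrt(3)*z/6) + C2*cos(10^(1/4)*sqrt(3)*z/6))*exp(-10^(1/4)*sqrt(3)*z/6) + (C3*sin(10^(1/4)*sqrt(3)*z/6) + C4*cos(10^(1/4)*sqrt(3)*z/6))*exp(10^(1/4)*sqrt(3)*z/6)


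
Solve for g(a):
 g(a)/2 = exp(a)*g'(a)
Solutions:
 g(a) = C1*exp(-exp(-a)/2)


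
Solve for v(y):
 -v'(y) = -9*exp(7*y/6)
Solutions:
 v(y) = C1 + 54*exp(7*y/6)/7


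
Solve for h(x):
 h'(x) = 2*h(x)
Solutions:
 h(x) = C1*exp(2*x)


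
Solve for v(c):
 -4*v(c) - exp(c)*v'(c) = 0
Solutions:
 v(c) = C1*exp(4*exp(-c))


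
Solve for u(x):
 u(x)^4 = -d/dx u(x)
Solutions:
 u(x) = (-3^(2/3) - 3*3^(1/6)*I)*(1/(C1 + x))^(1/3)/6
 u(x) = (-3^(2/3) + 3*3^(1/6)*I)*(1/(C1 + x))^(1/3)/6
 u(x) = (1/(C1 + 3*x))^(1/3)


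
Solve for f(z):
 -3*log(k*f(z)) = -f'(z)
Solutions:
 li(k*f(z))/k = C1 + 3*z


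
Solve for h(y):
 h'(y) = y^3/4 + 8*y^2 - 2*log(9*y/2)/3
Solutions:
 h(y) = C1 + y^4/16 + 8*y^3/3 - 2*y*log(y)/3 - 2*y*log(3) + 2*y/3 + 2*y*log(6)/3


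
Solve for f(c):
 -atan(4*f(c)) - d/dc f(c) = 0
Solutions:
 Integral(1/atan(4*_y), (_y, f(c))) = C1 - c


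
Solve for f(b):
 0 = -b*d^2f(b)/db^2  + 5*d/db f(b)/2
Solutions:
 f(b) = C1 + C2*b^(7/2)


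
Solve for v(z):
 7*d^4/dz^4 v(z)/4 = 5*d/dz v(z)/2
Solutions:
 v(z) = C1 + C4*exp(10^(1/3)*7^(2/3)*z/7) + (C2*sin(10^(1/3)*sqrt(3)*7^(2/3)*z/14) + C3*cos(10^(1/3)*sqrt(3)*7^(2/3)*z/14))*exp(-10^(1/3)*7^(2/3)*z/14)


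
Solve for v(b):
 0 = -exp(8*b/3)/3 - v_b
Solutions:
 v(b) = C1 - exp(8*b/3)/8


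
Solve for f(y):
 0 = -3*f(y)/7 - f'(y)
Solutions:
 f(y) = C1*exp(-3*y/7)


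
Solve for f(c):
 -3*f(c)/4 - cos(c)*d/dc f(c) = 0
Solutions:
 f(c) = C1*(sin(c) - 1)^(3/8)/(sin(c) + 1)^(3/8)


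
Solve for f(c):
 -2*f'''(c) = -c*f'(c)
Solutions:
 f(c) = C1 + Integral(C2*airyai(2^(2/3)*c/2) + C3*airybi(2^(2/3)*c/2), c)


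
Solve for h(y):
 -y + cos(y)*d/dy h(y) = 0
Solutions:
 h(y) = C1 + Integral(y/cos(y), y)


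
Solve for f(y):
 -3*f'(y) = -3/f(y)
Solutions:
 f(y) = -sqrt(C1 + 2*y)
 f(y) = sqrt(C1 + 2*y)


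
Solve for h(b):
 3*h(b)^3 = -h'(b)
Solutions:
 h(b) = -sqrt(2)*sqrt(-1/(C1 - 3*b))/2
 h(b) = sqrt(2)*sqrt(-1/(C1 - 3*b))/2


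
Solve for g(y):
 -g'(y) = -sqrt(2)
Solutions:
 g(y) = C1 + sqrt(2)*y


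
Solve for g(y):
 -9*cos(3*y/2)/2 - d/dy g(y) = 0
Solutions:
 g(y) = C1 - 3*sin(3*y/2)


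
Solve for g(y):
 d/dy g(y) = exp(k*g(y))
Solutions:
 g(y) = Piecewise((log(-1/(C1*k + k*y))/k, Ne(k, 0)), (nan, True))
 g(y) = Piecewise((C1 + y, Eq(k, 0)), (nan, True))


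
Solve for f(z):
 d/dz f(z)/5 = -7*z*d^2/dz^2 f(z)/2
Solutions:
 f(z) = C1 + C2*z^(33/35)


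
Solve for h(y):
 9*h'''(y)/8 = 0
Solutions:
 h(y) = C1 + C2*y + C3*y^2


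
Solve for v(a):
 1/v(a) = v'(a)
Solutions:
 v(a) = -sqrt(C1 + 2*a)
 v(a) = sqrt(C1 + 2*a)


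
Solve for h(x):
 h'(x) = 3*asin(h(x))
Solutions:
 Integral(1/asin(_y), (_y, h(x))) = C1 + 3*x
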